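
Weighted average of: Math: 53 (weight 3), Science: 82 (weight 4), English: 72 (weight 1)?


Numerator = 53×3 + 82×4 + 72×1
= 159 + 328 + 72
= 559
Total weight = 8
Weighted avg = 559/8
= 69.88

69.88


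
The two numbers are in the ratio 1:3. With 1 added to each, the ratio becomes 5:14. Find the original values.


Let A = 1k, B = 3k.
(1k + 1) / (3k + 1) = 5/14
Cross-multiply: 14(1k + 1) = 5(3k + 1)
14k + 14 = 15k + 5
14k - 15k = 5 - 14
-1k = -9
k = -9/-1 = 9
A = 1×9 = 9, B = 3×9 = 27
= A = 9, B = 27

A = 9, B = 27


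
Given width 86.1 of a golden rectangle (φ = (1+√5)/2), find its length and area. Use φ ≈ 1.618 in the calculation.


φ = (1 + √5) / 2 ≈ 1.618
Length = width × φ = 86.1 × 1.618 = 139.3098
≈ 139.31
Area = width × length = 86.1 × 139.3098 = 11994.57378 ≈ 11994.57
= Length: 139.31, Area: 11994.57

Length: 139.31, Area: 11994.57


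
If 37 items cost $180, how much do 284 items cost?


Direct proportion: y/x = constant
k = 180/37 ≈ 4.8649
y₂ = k × 284 = 180 × 284 / 37 = 51120/37
≈ 1381.62

1381.62


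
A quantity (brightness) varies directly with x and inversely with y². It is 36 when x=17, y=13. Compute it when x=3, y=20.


z = k·x/y²
Solve for k using the known point: k = z·y²/x = 36×169/17 = 6084/17 ≈ 357.8824
Now evaluate at x=3, y=20:
z = k × 3 / 400 = (6084 × 3) / (17 × 400) = 18252/6800
≈ 2.6841

2.6841


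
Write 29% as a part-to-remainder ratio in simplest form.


29% means 29 parts out of 100; remainder = 71
Part : remainder = 29:71
GCD = 1
= 29:71

29:71


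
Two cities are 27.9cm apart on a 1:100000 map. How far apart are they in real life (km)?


Real distance = map distance × scale
= 27.9cm × 100000
= 2790000 cm = 27900.0 m
= 27.900 km

27.900 km


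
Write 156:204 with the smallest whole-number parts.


GCD(156, 204) = 12
156/12 : 204/12
= 13:17

13:17


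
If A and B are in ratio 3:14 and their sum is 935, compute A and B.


Let A = 3k, B = 14k.
3k + 14k = 935
17k = 935 → k = 935/17 = 55
A = 3×55 = 165, B = 14×55 = 770
= A = 165, B = 770

A = 165, B = 770


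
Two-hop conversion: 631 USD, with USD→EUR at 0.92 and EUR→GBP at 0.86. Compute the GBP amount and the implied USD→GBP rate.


Step 1: 631 USD × 0.92 = 580.52 EUR
Step 2: 580.52 EUR × 0.86 = 499.25 GBP
Implied rate USD→GBP = 0.92 × 0.86 = 0.7912
= 499.25 GBP; implied rate 0.7912 GBP/USD

499.25 GBP; implied rate 0.7912 GBP/USD


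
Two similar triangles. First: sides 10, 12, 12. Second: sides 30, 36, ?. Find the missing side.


Scale factor = 30/10 = 3
Missing side = 12 × 3
= 36.0

36.0


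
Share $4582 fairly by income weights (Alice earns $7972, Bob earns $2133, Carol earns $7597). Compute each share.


Total income = 7972 + 2133 + 7597 = $17702
Alice: $4582 × 7972/17702 = $2063.48
Bob: $4582 × 2133/17702 = $552.11
Carol: $4582 × 7597/17702 = $1966.41
= Alice: $2063.48, Bob: $552.11, Carol: $1966.41

Alice: $2063.48, Bob: $552.11, Carol: $1966.41


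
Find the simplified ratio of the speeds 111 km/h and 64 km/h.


Ratio = 111:64
GCD = 1
Simplified = 111:64
Time ratio (same distance) = 64:111
Speed ratio = 111:64

111:64


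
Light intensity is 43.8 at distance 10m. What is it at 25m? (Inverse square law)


I₁d₁² = I₂d₂²
I₂ = I₁ × (d₁/d₂)²
= 43.8 × (10/25)²
= 43.8 × 100/625
= 4380/625
= 7.0080

7.0080


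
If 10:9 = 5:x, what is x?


Cross multiply: 10 × x = 9 × 5
10x = 45
x = 45 / 10
= 4.50

4.50


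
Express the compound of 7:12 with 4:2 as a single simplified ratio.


Compound ratio = (7×4) : (12×2)
= 28:24
GCD = 4
= 7:6

7:6


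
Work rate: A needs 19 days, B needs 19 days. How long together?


Rate of A = 1/19 per day
Rate of B = 1/19 per day
Combined rate = 1/19 + 1/19 = 38/361 ≈ 0.1053 per day
Days = 1 / combined rate = 361/38
= 9.50 days

9.50 days


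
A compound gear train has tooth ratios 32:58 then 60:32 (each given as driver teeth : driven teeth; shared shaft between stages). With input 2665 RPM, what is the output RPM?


Stage 1: RPM_B = RPM_A × t_A/t_B = 2665 × 32/58 = 85280/58 ≈ 1470.34
B and C share a shaft → RPM_C = RPM_B
Stage 2: RPM_D = RPM_C × t_C/t_D = RPM_A × (t_A×t_C)/(t_B×t_D)
Overall ratio = (32×60)/(58×32) = 1920/1856
RPM_D = 2665 × 1920/1856 = 5116800/1856
≈ 2756.90 RPM

2756.90 RPM


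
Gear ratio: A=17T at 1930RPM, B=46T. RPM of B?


Gear ratio = 17:46 = 17:46
RPM_B = RPM_A × (teeth_A / teeth_B)
= 1930 × (17/46)
= 713.3 RPM

713.3 RPM


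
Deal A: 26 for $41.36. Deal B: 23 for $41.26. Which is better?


Deal A: $41.36/26 = $1.5908/unit
Deal B: $41.26/23 = $1.7939/unit
A is cheaper per unit
= Deal A

Deal A


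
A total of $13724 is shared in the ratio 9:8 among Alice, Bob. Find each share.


Total parts = 9 + 8 = 17
Alice: 13724 × 9/17 = 7265.65
Bob: 13724 × 8/17 = 6458.35
= Alice: $7265.65, Bob: $6458.35

Alice: $7265.65, Bob: $6458.35


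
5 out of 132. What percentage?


Percentage = (part / whole) × 100
= (5 / 132) × 100
≈ 3.79%

3.79%


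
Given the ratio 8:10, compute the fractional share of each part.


Total parts = 8 + 10 = 18
First part: 8/18 = 4/9
Second part: 10/18 = 5/9
= 4/9 and 5/9

4/9 and 5/9


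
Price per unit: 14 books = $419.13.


Unit rate = total / quantity
= 419.13 / 14
= $29.94 per unit

$29.94 per unit


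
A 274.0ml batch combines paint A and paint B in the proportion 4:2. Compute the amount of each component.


Total parts = 4 + 2 = 6
paint A: 274.0 × 4/6 = 182.7ml
paint B: 274.0 × 2/6 = 91.3ml
= 182.7ml and 91.3ml

182.7ml and 91.3ml


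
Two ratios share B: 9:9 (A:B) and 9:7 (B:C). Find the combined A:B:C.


Match B: multiply A:B by 9 → 81:81
Multiply B:C by 9 → 81:63
Combined: 81:81:63
GCD = 9
= 9:9:7

9:9:7


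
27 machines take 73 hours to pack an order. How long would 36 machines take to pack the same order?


Inverse proportion: x × y = constant
k = 27 × 73 = 1971
y₂ = k / 36 = 1971 / 36
= 54.75

54.75


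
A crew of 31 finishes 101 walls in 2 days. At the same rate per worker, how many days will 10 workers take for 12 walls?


Days ∝ work / workers, so d₂ = d₁ × (m₁/m₂) × (w₂/w₁)
Workers factor (inverse): 31/10 = 3.1000
Work factor (direct): 12/101 ≈ 0.1188
d₂ = 2 × 31/10 × 12/101 = (2 × 31 × 12) / (10 × 101) = 744/1010
≈ 0.74 days

0.74 days


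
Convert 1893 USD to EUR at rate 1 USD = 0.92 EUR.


Amount × rate = 1893 × 0.92
= 1741.56 EUR

1741.56 EUR


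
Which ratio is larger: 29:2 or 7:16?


29/2 = 14.5000
7/16 = 0.4375
14.5000 > 0.4375, so 29:2 is greater
= 29:2

29:2


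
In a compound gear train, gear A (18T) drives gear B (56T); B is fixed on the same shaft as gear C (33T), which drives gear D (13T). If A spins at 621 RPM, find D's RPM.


Stage 1: RPM_B = RPM_A × t_A/t_B = 621 × 18/56 = 11178/56 ≈ 199.61
B and C share a shaft → RPM_C = RPM_B
Stage 2: RPM_D = RPM_C × t_C/t_D = RPM_A × (t_A×t_C)/(t_B×t_D)
Overall ratio = (18×33)/(56×13) = 594/728
RPM_D = 621 × 594/728 = 368874/728
≈ 506.70 RPM

506.70 RPM


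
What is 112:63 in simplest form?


GCD(112, 63) = 7
112/7 : 63/7
= 16:9

16:9


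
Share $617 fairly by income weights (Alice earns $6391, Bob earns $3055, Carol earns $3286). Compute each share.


Total income = 6391 + 3055 + 3286 = $12732
Alice: $617 × 6391/12732 = $309.71
Bob: $617 × 3055/12732 = $148.05
Carol: $617 × 3286/12732 = $159.24
= Alice: $309.71, Bob: $148.05, Carol: $159.24

Alice: $309.71, Bob: $148.05, Carol: $159.24


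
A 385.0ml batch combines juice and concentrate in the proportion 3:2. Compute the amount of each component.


Total parts = 3 + 2 = 5
juice: 385.0 × 3/5 = 231.0ml
concentrate: 385.0 × 2/5 = 154.0ml
= 231.0ml and 154.0ml

231.0ml and 154.0ml


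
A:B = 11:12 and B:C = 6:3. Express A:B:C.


Match B: multiply A:B by 6 → 66:72
Multiply B:C by 12 → 72:36
Combined: 66:72:36
GCD = 6
= 11:12:6

11:12:6


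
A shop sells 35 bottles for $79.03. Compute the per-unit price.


Unit rate = total / quantity
= 79.03 / 35
= $2.26 per unit

$2.26 per unit


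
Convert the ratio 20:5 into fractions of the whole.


Total parts = 20 + 5 = 25
First part: 20/25 = 4/5
Second part: 5/25 = 1/5
= 4/5 and 1/5

4/5 and 1/5


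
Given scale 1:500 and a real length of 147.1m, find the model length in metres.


Model size = real / scale
= 147.1 / 500
= 0.2942 m

0.2942 m


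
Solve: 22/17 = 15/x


Cross multiply: 22 × x = 17 × 15
22x = 255
x = 255 / 22
= 11.59

11.59


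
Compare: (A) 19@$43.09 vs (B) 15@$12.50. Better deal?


Deal A: $43.09/19 = $2.2679/unit
Deal B: $12.50/15 = $0.8333/unit
B is cheaper per unit
= Deal B

Deal B


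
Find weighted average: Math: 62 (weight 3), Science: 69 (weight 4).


Numerator = 62×3 + 69×4
= 186 + 276
= 462
Total weight = 7
Weighted avg = 462/7
= 66.00

66.00


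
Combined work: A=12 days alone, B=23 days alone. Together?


Rate of A = 1/12 per day
Rate of B = 1/23 per day
Combined rate = 1/12 + 1/23 = 35/276 ≈ 0.1268 per day
Days = 1 / combined rate = 276/35
≈ 7.89 days

7.89 days


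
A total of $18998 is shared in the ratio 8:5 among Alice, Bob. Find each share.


Total parts = 8 + 5 = 13
Alice: 18998 × 8/13 = 11691.08
Bob: 18998 × 5/13 = 7306.92
= Alice: $11691.08, Bob: $7306.92

Alice: $11691.08, Bob: $7306.92


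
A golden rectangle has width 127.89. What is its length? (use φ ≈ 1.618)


φ = (1 + √5) / 2 ≈ 1.618
Length = width × φ = 127.89 × 1.618 = 206.92602
≈ 206.93

206.93


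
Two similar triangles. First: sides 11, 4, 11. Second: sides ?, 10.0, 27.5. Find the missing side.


Scale factor = 10.0/4 = 2.5
Missing side = 11 × 2.5
= 27.5

27.5


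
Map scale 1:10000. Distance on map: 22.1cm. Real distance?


Real distance = map distance × scale
= 22.1cm × 10000
= 221000 cm = 2210.0 m
= 2.210 km

2.210 km


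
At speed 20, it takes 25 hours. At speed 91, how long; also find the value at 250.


Inverse proportion: x × y = constant
k = 20 × 25 = 500
At x=91: k/91 = 5.49
At x=250: k/250 = 2.00
= 5.49 and 2.00

5.49 and 2.00


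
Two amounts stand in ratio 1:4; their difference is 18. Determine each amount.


Let A = 1k, B = 4k.
4k - 1k = 18
3k = 18 → k = 18/3 = 6
A = 1×6 = 6, B = 4×6 = 24
= A = 6, B = 24

A = 6, B = 24


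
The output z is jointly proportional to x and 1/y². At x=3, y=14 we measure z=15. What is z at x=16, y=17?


z = k·x/y²
Solve for k using the known point: k = z·y²/x = 15×196/3 = 2940/3 = 980.0000
Now evaluate at x=16, y=17:
z = k × 16 / 289 = (2940 × 16) / (3 × 289) = 47040/867
≈ 54.2561

54.2561


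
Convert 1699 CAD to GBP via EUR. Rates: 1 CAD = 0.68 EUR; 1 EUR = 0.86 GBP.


Step 1: 1699 CAD × 0.68 = 1155.32 EUR
Step 2: 1155.32 EUR × 0.86 = 993.58 GBP
Implied rate CAD→GBP = 0.68 × 0.86 = 0.5848
= 993.58 GBP

993.58 GBP


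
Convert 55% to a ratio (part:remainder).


55% means 55 parts out of 100; remainder = 45
Part : remainder = 55:45
GCD = 5
= 11:9

11:9


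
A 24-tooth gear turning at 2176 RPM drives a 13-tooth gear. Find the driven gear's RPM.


Gear ratio = 24:13 = 24:13
RPM_B = RPM_A × (teeth_A / teeth_B)
= 2176 × (24/13)
= 4017.2 RPM

4017.2 RPM


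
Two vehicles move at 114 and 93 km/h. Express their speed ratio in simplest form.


Ratio = 114:93
GCD = 3
Simplified = 38:31
Time ratio (same distance) = 31:38
Speed ratio = 38:31

38:31


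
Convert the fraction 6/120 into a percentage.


Percentage = (part / whole) × 100
= (6 / 120) × 100
= 5.00%

5.00%


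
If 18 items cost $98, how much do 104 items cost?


Direct proportion: y/x = constant
k = 98/18 ≈ 5.4444
y₂ = k × 104 = 98 × 104 / 18 = 10192/18
≈ 566.22

566.22


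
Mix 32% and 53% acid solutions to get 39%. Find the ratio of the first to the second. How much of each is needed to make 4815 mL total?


Let x parts of 32% mix with y parts of 53%.
32x + 53y = 39(x + y)
32x + 53y = 39x + 39y
x(32 - 39) = y(39 - 53)
x/y = (53 - 39)/(39 - 32) = 14/7
Simplify: 2:1
Total parts = 3; one part = 4815/3 = 1605.00 mL
32% solution: 2×1605.00 = 3210.00 mL
53% solution: 1×1605.00 = 1605.00 mL
= ratio 2:1; 3210.00 mL and 1605.00 mL

ratio 2:1; 3210.00 mL and 1605.00 mL


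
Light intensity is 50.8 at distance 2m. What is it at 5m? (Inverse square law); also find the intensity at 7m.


I₁d₁² = I₂d₂²
I at 5m = 50.8 × (2/5)² = 50.8 × 4/25 = 203.2/25 = 8.1280
I at 7m = 50.8 × (2/7)² = 50.8 × 4/49 = 203.2/49 ≈ 4.1469
= 8.1280 and 4.1469

8.1280 and 4.1469


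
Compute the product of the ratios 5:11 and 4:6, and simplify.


Compound ratio = (5×4) : (11×6)
= 20:66
GCD = 2
= 10:33

10:33


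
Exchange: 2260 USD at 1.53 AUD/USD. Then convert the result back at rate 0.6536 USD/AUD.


Amount × rate = 2260 × 1.53 = 3457.80 AUD
Round-trip: 3457.80 × 0.6536 = 2260.02 USD
= 3457.80 AUD, then 2260.02 USD

3457.80 AUD, then 2260.02 USD


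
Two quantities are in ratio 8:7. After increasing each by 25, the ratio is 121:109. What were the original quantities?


Let A = 8k, B = 7k.
(8k + 25) / (7k + 25) = 121/109
Cross-multiply: 109(8k + 25) = 121(7k + 25)
872k + 2725 = 847k + 3025
872k - 847k = 3025 - 2725
25k = 300
k = 300/25 = 12
A = 8×12 = 96, B = 7×12 = 84
= A = 96, B = 84

A = 96, B = 84


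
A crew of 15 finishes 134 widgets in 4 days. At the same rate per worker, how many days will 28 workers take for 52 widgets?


Days ∝ work / workers, so d₂ = d₁ × (m₁/m₂) × (w₂/w₁)
Workers factor (inverse): 15/28 ≈ 0.5357
Work factor (direct): 52/134 ≈ 0.3881
d₂ = 4 × 15/28 × 52/134 = (4 × 15 × 52) / (28 × 134) = 3120/3752
≈ 0.83 days

0.83 days


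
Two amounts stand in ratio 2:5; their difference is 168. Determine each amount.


Let A = 2k, B = 5k.
5k - 2k = 168
3k = 168 → k = 168/3 = 56
A = 2×56 = 112, B = 5×56 = 280
= A = 112, B = 280

A = 112, B = 280


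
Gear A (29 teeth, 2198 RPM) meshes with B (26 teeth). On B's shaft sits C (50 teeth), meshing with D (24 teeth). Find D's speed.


Stage 1: RPM_B = RPM_A × t_A/t_B = 2198 × 29/26 = 63742/26 ≈ 2451.62
B and C share a shaft → RPM_C = RPM_B
Stage 2: RPM_D = RPM_C × t_C/t_D = RPM_A × (t_A×t_C)/(t_B×t_D)
Overall ratio = (29×50)/(26×24) = 1450/624
RPM_D = 2198 × 1450/624 = 3187100/624
≈ 5107.53 RPM

5107.53 RPM


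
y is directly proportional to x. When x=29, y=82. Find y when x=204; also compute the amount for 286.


Direct proportion: y/x = constant
k = 82/29 ≈ 2.8276
y at x=204: k × 204 = 82 × 204 / 29 = 16728/29 ≈ 576.83
y at x=286: k × 286 = 82 × 286 / 29 = 23452/29 ≈ 808.69
= 576.83 and 808.69

576.83 and 808.69


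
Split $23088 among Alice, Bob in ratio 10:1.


Total parts = 10 + 1 = 11
Alice: 23088 × 10/11 = 20989.09
Bob: 23088 × 1/11 = 2098.91
= Alice: $20989.09, Bob: $2098.91

Alice: $20989.09, Bob: $2098.91


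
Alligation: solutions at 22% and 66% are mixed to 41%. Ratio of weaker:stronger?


Let x parts of 22% mix with y parts of 66%.
22x + 66y = 41(x + y)
22x + 66y = 41x + 41y
x(22 - 41) = y(41 - 66)
x/y = (66 - 41)/(41 - 22) = 25/19
Simplify: 25:19
= 25:19

25:19


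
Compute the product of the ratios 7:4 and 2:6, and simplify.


Compound ratio = (7×2) : (4×6)
= 14:24
GCD = 2
= 7:12

7:12


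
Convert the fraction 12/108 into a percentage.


Percentage = (part / whole) × 100
= (12 / 108) × 100
≈ 11.11%

11.11%


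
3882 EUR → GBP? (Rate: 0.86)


Amount × rate = 3882 × 0.86
= 3338.52 GBP

3338.52 GBP


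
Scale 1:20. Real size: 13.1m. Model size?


Model size = real / scale
= 13.1 / 20
= 0.6550 m

0.6550 m


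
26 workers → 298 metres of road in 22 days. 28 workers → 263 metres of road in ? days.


Days ∝ work / workers, so d₂ = d₁ × (m₁/m₂) × (w₂/w₁)
Workers factor (inverse): 26/28 ≈ 0.9286
Work factor (direct): 263/298 ≈ 0.8826
d₂ = 22 × 26/28 × 263/298 = (22 × 26 × 263) / (28 × 298) = 150436/8344
≈ 18.03 days

18.03 days


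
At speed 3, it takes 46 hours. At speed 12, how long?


Inverse proportion: x × y = constant
k = 3 × 46 = 138
y₂ = k / 12 = 138 / 12
= 11.50

11.50


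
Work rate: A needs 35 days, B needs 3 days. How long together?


Rate of A = 1/35 per day
Rate of B = 1/3 per day
Combined rate = 1/35 + 1/3 = 38/105 ≈ 0.3619 per day
Days = 1 / combined rate = 105/38
≈ 2.76 days

2.76 days


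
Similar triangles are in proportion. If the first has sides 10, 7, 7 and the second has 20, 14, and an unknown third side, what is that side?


Scale factor = 20/10 = 2
Missing side = 7 × 2
= 14.0

14.0


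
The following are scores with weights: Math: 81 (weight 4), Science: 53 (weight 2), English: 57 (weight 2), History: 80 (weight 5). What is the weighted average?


Numerator = 81×4 + 53×2 + 57×2 + 80×5
= 324 + 106 + 114 + 400
= 944
Total weight = 13
Weighted avg = 944/13
= 72.62

72.62


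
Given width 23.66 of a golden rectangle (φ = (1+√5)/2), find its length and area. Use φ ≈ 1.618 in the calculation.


φ = (1 + √5) / 2 ≈ 1.618
Length = width × φ = 23.66 × 1.618 = 38.28188
≈ 38.28
Area = width × length = 23.66 × 38.28188 = 905.7492808 ≈ 905.75
= Length: 38.28, Area: 905.75

Length: 38.28, Area: 905.75


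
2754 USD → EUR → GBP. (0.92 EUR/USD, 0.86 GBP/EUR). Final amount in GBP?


Step 1: 2754 USD × 0.92 = 2533.68 EUR
Step 2: 2533.68 EUR × 0.86 = 2178.96 GBP
Implied rate USD→GBP = 0.92 × 0.86 = 0.7912
= 2178.96 GBP

2178.96 GBP


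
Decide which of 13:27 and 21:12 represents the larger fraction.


13/27 = 0.4815
21/12 = 1.7500
0.4815 < 1.7500, so 13:27 is less
= 21:12

21:12


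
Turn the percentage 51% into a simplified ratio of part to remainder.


51% means 51 parts out of 100; remainder = 49
Part : remainder = 51:49
GCD = 1
= 51:49

51:49


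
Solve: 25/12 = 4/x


Cross multiply: 25 × x = 12 × 4
25x = 48
x = 48 / 25
= 1.92

1.92


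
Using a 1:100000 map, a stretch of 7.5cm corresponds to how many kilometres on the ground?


Real distance = map distance × scale
= 7.5cm × 100000
= 750000 cm = 7500.0 m
= 7.500 km

7.500 km


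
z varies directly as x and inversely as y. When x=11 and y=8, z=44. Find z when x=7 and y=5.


z = k·x/y
Solve for k using the known point: k = z·y/x = 44×8/11 = 352/11 = 32.0000
Now evaluate at x=7, y=5:
z = k × 7 / 5 = (352 × 7) / (11 × 5) = 2464/55
= 44.8000

44.8000


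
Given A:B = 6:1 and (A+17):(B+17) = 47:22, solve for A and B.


Let A = 6k, B = 1k.
(6k + 17) / (1k + 17) = 47/22
Cross-multiply: 22(6k + 17) = 47(1k + 17)
132k + 374 = 47k + 799
132k - 47k = 799 - 374
85k = 425
k = 425/85 = 5
A = 6×5 = 30, B = 1×5 = 5
= A = 30, B = 5

A = 30, B = 5


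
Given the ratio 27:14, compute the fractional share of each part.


Total parts = 27 + 14 = 41
First part: 27/41 = 27/41
Second part: 14/41 = 14/41
= 27/41 and 14/41

27/41 and 14/41


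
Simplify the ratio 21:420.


GCD(21, 420) = 21
21/21 : 420/21
= 1:20

1:20


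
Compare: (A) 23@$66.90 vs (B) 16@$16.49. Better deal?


Deal A: $66.90/23 = $2.9087/unit
Deal B: $16.49/16 = $1.0306/unit
B is cheaper per unit
= Deal B

Deal B


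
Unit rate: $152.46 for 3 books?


Unit rate = total / quantity
= 152.46 / 3
= $50.82 per unit

$50.82 per unit


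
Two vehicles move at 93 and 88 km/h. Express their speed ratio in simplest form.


Ratio = 93:88
GCD = 1
Simplified = 93:88
Time ratio (same distance) = 88:93
Speed ratio = 93:88

93:88


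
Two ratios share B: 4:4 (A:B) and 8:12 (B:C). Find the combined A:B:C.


Match B: multiply A:B by 8 → 32:32
Multiply B:C by 4 → 32:48
Combined: 32:32:48
GCD = 16
= 2:2:3

2:2:3


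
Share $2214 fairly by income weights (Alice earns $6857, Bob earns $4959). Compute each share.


Total income = 6857 + 4959 = $11816
Alice: $2214 × 6857/11816 = $1284.82
Bob: $2214 × 4959/11816 = $929.18
= Alice: $1284.82, Bob: $929.18

Alice: $1284.82, Bob: $929.18


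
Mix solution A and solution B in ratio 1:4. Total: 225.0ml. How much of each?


Total parts = 1 + 4 = 5
solution A: 225.0 × 1/5 = 45.0ml
solution B: 225.0 × 4/5 = 180.0ml
= 45.0ml and 180.0ml

45.0ml and 180.0ml


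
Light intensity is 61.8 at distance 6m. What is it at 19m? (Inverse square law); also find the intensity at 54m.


I₁d₁² = I₂d₂²
I at 19m = 61.8 × (6/19)² = 61.8 × 36/361 = 2224.8/361 ≈ 6.1629
I at 54m = 61.8 × (6/54)² = 61.8 × 36/2916 = 2224.8/2916 ≈ 0.7630
= 6.1629 and 0.7630

6.1629 and 0.7630


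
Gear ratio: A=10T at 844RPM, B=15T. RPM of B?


Gear ratio = 10:15 = 2:3
RPM_B = RPM_A × (teeth_A / teeth_B)
= 844 × (10/15)
= 562.7 RPM

562.7 RPM


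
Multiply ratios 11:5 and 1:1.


Compound ratio = (11×1) : (5×1)
= 11:5
GCD = 1
= 11:5

11:5


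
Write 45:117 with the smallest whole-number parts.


GCD(45, 117) = 9
45/9 : 117/9
= 5:13

5:13


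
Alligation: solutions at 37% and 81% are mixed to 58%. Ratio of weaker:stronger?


Let x parts of 37% mix with y parts of 81%.
37x + 81y = 58(x + y)
37x + 81y = 58x + 58y
x(37 - 58) = y(58 - 81)
x/y = (81 - 58)/(58 - 37) = 23/21
Simplify: 23:21
= 23:21

23:21


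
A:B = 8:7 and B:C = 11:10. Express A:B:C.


Match B: multiply A:B by 11 → 88:77
Multiply B:C by 7 → 77:70
Combined: 88:77:70
GCD = 1
= 88:77:70

88:77:70


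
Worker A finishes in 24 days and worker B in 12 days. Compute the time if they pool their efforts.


Rate of A = 1/24 per day
Rate of B = 1/12 per day
Combined rate = 1/24 + 1/12 = 36/288 = 0.1250 per day
Days = 1 / combined rate = 288/36
= 8.00 days

8.00 days


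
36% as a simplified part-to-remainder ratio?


36% means 36 parts out of 100; remainder = 64
Part : remainder = 36:64
GCD = 4
= 9:16

9:16


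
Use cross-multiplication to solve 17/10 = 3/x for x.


Cross multiply: 17 × x = 10 × 3
17x = 30
x = 30 / 17
= 1.76

1.76


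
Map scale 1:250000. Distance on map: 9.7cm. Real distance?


Real distance = map distance × scale
= 9.7cm × 250000
= 2425000 cm = 24250.0 m
= 24.250 km

24.250 km


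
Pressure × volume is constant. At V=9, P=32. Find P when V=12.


Inverse proportion: x × y = constant
k = 9 × 32 = 288
y₂ = k / 12 = 288 / 12
= 24.00

24.00


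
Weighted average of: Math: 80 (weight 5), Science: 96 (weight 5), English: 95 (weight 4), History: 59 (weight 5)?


Numerator = 80×5 + 96×5 + 95×4 + 59×5
= 400 + 480 + 380 + 295
= 1555
Total weight = 19
Weighted avg = 1555/19
= 81.84

81.84


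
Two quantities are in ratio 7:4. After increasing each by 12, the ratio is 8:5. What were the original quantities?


Let A = 7k, B = 4k.
(7k + 12) / (4k + 12) = 8/5
Cross-multiply: 5(7k + 12) = 8(4k + 12)
35k + 60 = 32k + 96
35k - 32k = 96 - 60
3k = 36
k = 36/3 = 12
A = 7×12 = 84, B = 4×12 = 48
= A = 84, B = 48

A = 84, B = 48


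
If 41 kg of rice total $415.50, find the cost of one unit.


Unit rate = total / quantity
= 415.50 / 41
= $10.13 per unit

$10.13 per unit


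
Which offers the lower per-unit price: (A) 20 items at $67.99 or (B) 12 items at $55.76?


Deal A: $67.99/20 = $3.3995/unit
Deal B: $55.76/12 = $4.6467/unit
A is cheaper per unit
= Deal A

Deal A


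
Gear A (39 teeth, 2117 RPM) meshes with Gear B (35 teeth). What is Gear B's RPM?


Gear ratio = 39:35 = 39:35
RPM_B = RPM_A × (teeth_A / teeth_B)
= 2117 × (39/35)
= 2358.9 RPM

2358.9 RPM


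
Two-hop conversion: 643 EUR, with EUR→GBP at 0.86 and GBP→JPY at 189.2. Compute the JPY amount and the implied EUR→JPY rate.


Step 1: 643 EUR × 0.86 = 552.98 GBP
Step 2: 552.98 GBP × 189.2 = 104623.82 JPY
Implied rate EUR→JPY = 0.86 × 189.2 = 162.7120
= 104623.82 JPY; implied rate 162.7120 JPY/EUR

104623.82 JPY; implied rate 162.7120 JPY/EUR


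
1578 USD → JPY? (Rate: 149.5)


Amount × rate = 1578 × 149.5
= 235911.00 JPY

235911.00 JPY


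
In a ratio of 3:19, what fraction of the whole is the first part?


Total parts = 3 + 19 = 22
First part: 3/22 = 3/22
= 3/22

3/22


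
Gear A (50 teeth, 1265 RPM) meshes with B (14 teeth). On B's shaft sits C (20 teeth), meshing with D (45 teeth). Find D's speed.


Stage 1: RPM_B = RPM_A × t_A/t_B = 1265 × 50/14 = 63250/14 ≈ 4517.86
B and C share a shaft → RPM_C = RPM_B
Stage 2: RPM_D = RPM_C × t_C/t_D = RPM_A × (t_A×t_C)/(t_B×t_D)
Overall ratio = (50×20)/(14×45) = 1000/630
RPM_D = 1265 × 1000/630 = 1265000/630
≈ 2007.94 RPM

2007.94 RPM


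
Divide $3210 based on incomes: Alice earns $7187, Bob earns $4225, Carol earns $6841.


Total income = 7187 + 4225 + 6841 = $18253
Alice: $3210 × 7187/18253 = $1263.92
Bob: $3210 × 4225/18253 = $743.01
Carol: $3210 × 6841/18253 = $1203.07
= Alice: $1263.92, Bob: $743.01, Carol: $1203.07

Alice: $1263.92, Bob: $743.01, Carol: $1203.07


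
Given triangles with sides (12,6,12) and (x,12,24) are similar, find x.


Scale factor = 12/6 = 2
Missing side = 12 × 2
= 24.0

24.0


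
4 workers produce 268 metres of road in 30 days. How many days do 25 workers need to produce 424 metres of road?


Days ∝ work / workers, so d₂ = d₁ × (m₁/m₂) × (w₂/w₁)
Workers factor (inverse): 4/25 = 0.1600
Work factor (direct): 424/268 ≈ 1.5821
d₂ = 30 × 4/25 × 424/268 = (30 × 4 × 424) / (25 × 268) = 50880/6700
≈ 7.59 days

7.59 days


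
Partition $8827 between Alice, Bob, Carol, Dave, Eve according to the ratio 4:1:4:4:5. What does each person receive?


Total parts = 4 + 1 + 4 + 4 + 5 = 18
Alice: 8827 × 4/18 = 1961.56
Bob: 8827 × 1/18 = 490.39
Carol: 8827 × 4/18 = 1961.56
Dave: 8827 × 4/18 = 1961.56
Eve: 8827 × 5/18 = 2451.94
= Alice: $1961.56, Bob: $490.39, Carol: $1961.56, Dave: $1961.56, Eve: $2451.94

Alice: $1961.56, Bob: $490.39, Carol: $1961.56, Dave: $1961.56, Eve: $2451.94


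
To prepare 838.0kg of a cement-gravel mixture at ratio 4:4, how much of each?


Total parts = 4 + 4 = 8
cement: 838.0 × 4/8 = 419.0kg
gravel: 838.0 × 4/8 = 419.0kg
= 419.0kg and 419.0kg

419.0kg and 419.0kg


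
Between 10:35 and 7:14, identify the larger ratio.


10/35 = 0.2857
7/14 = 0.5000
0.2857 < 0.5000, so 10:35 is less
= 7:14

7:14


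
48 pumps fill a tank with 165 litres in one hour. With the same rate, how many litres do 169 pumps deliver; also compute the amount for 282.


Direct proportion: y/x = constant
k = 165/48 = 3.4375
y at x=169: k × 169 = 165 × 169 / 48 = 27885/48 ≈ 580.94
y at x=282: k × 282 = 165 × 282 / 48 = 46530/48 ≈ 969.38
= 580.94 and 969.38

580.94 and 969.38


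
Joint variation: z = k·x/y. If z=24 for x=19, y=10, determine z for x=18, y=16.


z = k·x/y
Solve for k using the known point: k = z·y/x = 24×10/19 = 240/19 ≈ 12.6316
Now evaluate at x=18, y=16:
z = k × 18 / 16 = (240 × 18) / (19 × 16) = 4320/304
≈ 14.2105

14.2105


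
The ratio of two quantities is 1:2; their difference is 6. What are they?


Let A = 1k, B = 2k.
2k - 1k = 6
1k = 6 → k = 6/1 = 6
A = 1×6 = 6, B = 2×6 = 12
= A = 6, B = 12

A = 6, B = 12


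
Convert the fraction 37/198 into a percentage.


Percentage = (part / whole) × 100
= (37 / 198) × 100
≈ 18.69%

18.69%


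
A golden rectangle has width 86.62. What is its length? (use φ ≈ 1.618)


φ = (1 + √5) / 2 ≈ 1.618
Length = width × φ = 86.62 × 1.618 = 140.15116
≈ 140.15

140.15


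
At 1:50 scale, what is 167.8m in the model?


Model size = real / scale
= 167.8 / 50
= 3.3560 m

3.3560 m


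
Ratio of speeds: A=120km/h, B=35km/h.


Ratio = 120:35
GCD = 5
Simplified = 24:7
Time ratio (same distance) = 7:24
Speed ratio = 24:7

24:7


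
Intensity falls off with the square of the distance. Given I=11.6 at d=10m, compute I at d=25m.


I₁d₁² = I₂d₂²
I₂ = I₁ × (d₁/d₂)²
= 11.6 × (10/25)²
= 11.6 × 100/625
= 1160/625
= 1.8560

1.8560


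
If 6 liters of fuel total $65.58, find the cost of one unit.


Unit rate = total / quantity
= 65.58 / 6
= $10.93 per unit

$10.93 per unit


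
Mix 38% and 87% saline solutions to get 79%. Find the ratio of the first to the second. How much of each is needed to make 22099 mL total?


Let x parts of 38% mix with y parts of 87%.
38x + 87y = 79(x + y)
38x + 87y = 79x + 79y
x(38 - 79) = y(79 - 87)
x/y = (87 - 79)/(79 - 38) = 8/41
Simplify: 8:41
Total parts = 49; one part = 22099/49 = 451.00 mL
38% solution: 8×451.00 = 3608.00 mL
87% solution: 41×451.00 = 18491.00 mL
= ratio 8:41; 3608.00 mL and 18491.00 mL

ratio 8:41; 3608.00 mL and 18491.00 mL


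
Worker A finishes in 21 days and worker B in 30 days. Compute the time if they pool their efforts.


Rate of A = 1/21 per day
Rate of B = 1/30 per day
Combined rate = 1/21 + 1/30 = 51/630 ≈ 0.0810 per day
Days = 1 / combined rate = 630/51
≈ 12.35 days

12.35 days


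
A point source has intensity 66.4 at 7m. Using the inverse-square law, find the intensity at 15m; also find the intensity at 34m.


I₁d₁² = I₂d₂²
I at 15m = 66.4 × (7/15)² = 66.4 × 49/225 = 3253.6/225 ≈ 14.4604
I at 34m = 66.4 × (7/34)² = 66.4 × 49/1156 = 3253.6/1156 ≈ 2.8145
= 14.4604 and 2.8145

14.4604 and 2.8145


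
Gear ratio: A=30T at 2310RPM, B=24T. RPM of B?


Gear ratio = 30:24 = 5:4
RPM_B = RPM_A × (teeth_A / teeth_B)
= 2310 × (30/24)
= 2887.5 RPM

2887.5 RPM


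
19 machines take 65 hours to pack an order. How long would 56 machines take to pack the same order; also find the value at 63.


Inverse proportion: x × y = constant
k = 19 × 65 = 1235
At x=56: k/56 = 22.05
At x=63: k/63 = 19.60
= 22.05 and 19.60

22.05 and 19.60


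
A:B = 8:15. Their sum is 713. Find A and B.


Let A = 8k, B = 15k.
8k + 15k = 713
23k = 713 → k = 713/23 = 31
A = 8×31 = 248, B = 15×31 = 465
= A = 248, B = 465

A = 248, B = 465


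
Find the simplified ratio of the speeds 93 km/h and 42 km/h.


Ratio = 93:42
GCD = 3
Simplified = 31:14
Time ratio (same distance) = 14:31
Speed ratio = 31:14

31:14


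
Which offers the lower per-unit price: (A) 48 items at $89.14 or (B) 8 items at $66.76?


Deal A: $89.14/48 = $1.8571/unit
Deal B: $66.76/8 = $8.3450/unit
A is cheaper per unit
= Deal A

Deal A


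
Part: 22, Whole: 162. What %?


Percentage = (part / whole) × 100
= (22 / 162) × 100
≈ 13.58%

13.58%


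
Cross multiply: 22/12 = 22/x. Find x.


Cross multiply: 22 × x = 12 × 22
22x = 264
x = 264 / 22
= 12.00

12.00


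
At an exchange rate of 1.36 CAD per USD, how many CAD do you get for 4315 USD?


Amount × rate = 4315 × 1.36
= 5868.40 CAD

5868.40 CAD


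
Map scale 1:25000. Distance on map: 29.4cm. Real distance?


Real distance = map distance × scale
= 29.4cm × 25000
= 735000 cm = 7350.0 m
= 7.350 km

7.350 km


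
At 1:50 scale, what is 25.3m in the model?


Model size = real / scale
= 25.3 / 50
= 0.5060 m

0.5060 m


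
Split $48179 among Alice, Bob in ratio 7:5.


Total parts = 7 + 5 = 12
Alice: 48179 × 7/12 = 28104.42
Bob: 48179 × 5/12 = 20074.58
= Alice: $28104.42, Bob: $20074.58

Alice: $28104.42, Bob: $20074.58


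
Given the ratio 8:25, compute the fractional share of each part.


Total parts = 8 + 25 = 33
First part: 8/33 = 8/33
Second part: 25/33 = 25/33
= 8/33 and 25/33

8/33 and 25/33


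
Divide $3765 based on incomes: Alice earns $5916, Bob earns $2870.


Total income = 5916 + 2870 = $8786
Alice: $3765 × 5916/8786 = $2535.14
Bob: $3765 × 2870/8786 = $1229.86
= Alice: $2535.14, Bob: $1229.86

Alice: $2535.14, Bob: $1229.86


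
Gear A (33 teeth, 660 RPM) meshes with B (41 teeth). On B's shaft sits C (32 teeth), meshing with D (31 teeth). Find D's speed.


Stage 1: RPM_B = RPM_A × t_A/t_B = 660 × 33/41 = 21780/41 ≈ 531.22
B and C share a shaft → RPM_C = RPM_B
Stage 2: RPM_D = RPM_C × t_C/t_D = RPM_A × (t_A×t_C)/(t_B×t_D)
Overall ratio = (33×32)/(41×31) = 1056/1271
RPM_D = 660 × 1056/1271 = 696960/1271
≈ 548.36 RPM

548.36 RPM


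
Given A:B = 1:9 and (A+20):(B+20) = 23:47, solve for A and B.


Let A = 1k, B = 9k.
(1k + 20) / (9k + 20) = 23/47
Cross-multiply: 47(1k + 20) = 23(9k + 20)
47k + 940 = 207k + 460
47k - 207k = 460 - 940
-160k = -480
k = -480/-160 = 3
A = 1×3 = 3, B = 9×3 = 27
= A = 3, B = 27

A = 3, B = 27


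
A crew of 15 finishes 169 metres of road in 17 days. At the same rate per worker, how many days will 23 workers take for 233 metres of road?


Days ∝ work / workers, so d₂ = d₁ × (m₁/m₂) × (w₂/w₁)
Workers factor (inverse): 15/23 ≈ 0.6522
Work factor (direct): 233/169 ≈ 1.3787
d₂ = 17 × 15/23 × 233/169 = (17 × 15 × 233) / (23 × 169) = 59415/3887
≈ 15.29 days

15.29 days


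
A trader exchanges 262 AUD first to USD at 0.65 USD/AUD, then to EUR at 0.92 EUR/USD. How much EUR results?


Step 1: 262 AUD × 0.65 = 170.30 USD
Step 2: 170.30 USD × 0.92 = 156.68 EUR
Implied rate AUD→EUR = 0.65 × 0.92 = 0.5980
= 156.68 EUR

156.68 EUR


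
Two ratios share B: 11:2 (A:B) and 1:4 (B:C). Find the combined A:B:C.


Match B: multiply A:B by 1 → 11:2
Multiply B:C by 2 → 2:8
Combined: 11:2:8
GCD = 1
= 11:2:8

11:2:8


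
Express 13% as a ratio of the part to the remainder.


13% means 13 parts out of 100; remainder = 87
Part : remainder = 13:87
GCD = 1
= 13:87

13:87


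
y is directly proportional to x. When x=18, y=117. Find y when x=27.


Direct proportion: y/x = constant
k = 117/18 = 6.5000
y₂ = k × 27 = 117 × 27 / 18 = 3159/18
= 175.50

175.50


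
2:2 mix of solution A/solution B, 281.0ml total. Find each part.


Total parts = 2 + 2 = 4
solution A: 281.0 × 2/4 = 140.5ml
solution B: 281.0 × 2/4 = 140.5ml
= 140.5ml and 140.5ml

140.5ml and 140.5ml


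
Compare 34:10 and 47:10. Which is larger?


34/10 = 3.4000
47/10 = 4.7000
3.4000 < 4.7000, so 34:10 is less
= 47:10

47:10


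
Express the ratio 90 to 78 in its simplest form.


GCD(90, 78) = 6
90/6 : 78/6
= 15:13

15:13


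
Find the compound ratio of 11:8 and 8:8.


Compound ratio = (11×8) : (8×8)
= 88:64
GCD = 8
= 11:8

11:8


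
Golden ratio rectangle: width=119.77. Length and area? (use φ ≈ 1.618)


φ = (1 + √5) / 2 ≈ 1.618
Length = width × φ = 119.77 × 1.618 = 193.78786
≈ 193.79
Area = width × length = 119.77 × 193.78786 = 23209.9719922 ≈ 23209.97
= Length: 193.79, Area: 23209.97

Length: 193.79, Area: 23209.97


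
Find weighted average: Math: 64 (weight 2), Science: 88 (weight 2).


Numerator = 64×2 + 88×2
= 128 + 176
= 304
Total weight = 4
Weighted avg = 304/4
= 76.00

76.00


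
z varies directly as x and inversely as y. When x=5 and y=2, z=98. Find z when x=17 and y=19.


z = k·x/y
Solve for k using the known point: k = z·y/x = 98×2/5 = 196/5 = 39.2000
Now evaluate at x=17, y=19:
z = k × 17 / 19 = (196 × 17) / (5 × 19) = 3332/95
≈ 35.0737

35.0737


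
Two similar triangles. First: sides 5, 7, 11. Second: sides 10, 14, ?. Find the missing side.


Scale factor = 10/5 = 2
Missing side = 11 × 2
= 22.0

22.0


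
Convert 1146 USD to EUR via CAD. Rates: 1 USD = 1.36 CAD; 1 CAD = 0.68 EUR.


Step 1: 1146 USD × 1.36 = 1558.56 CAD
Step 2: 1558.56 CAD × 0.68 = 1059.82 EUR
Implied rate USD→EUR = 1.36 × 0.68 = 0.9248
= 1059.82 EUR

1059.82 EUR


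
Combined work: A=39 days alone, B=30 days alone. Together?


Rate of A = 1/39 per day
Rate of B = 1/30 per day
Combined rate = 1/39 + 1/30 = 69/1170 ≈ 0.0590 per day
Days = 1 / combined rate = 1170/69
≈ 16.96 days

16.96 days


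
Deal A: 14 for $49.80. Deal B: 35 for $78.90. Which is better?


Deal A: $49.80/14 = $3.5571/unit
Deal B: $78.90/35 = $2.2543/unit
B is cheaper per unit
= Deal B

Deal B


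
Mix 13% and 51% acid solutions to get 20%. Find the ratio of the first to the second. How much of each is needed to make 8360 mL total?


Let x parts of 13% mix with y parts of 51%.
13x + 51y = 20(x + y)
13x + 51y = 20x + 20y
x(13 - 20) = y(20 - 51)
x/y = (51 - 20)/(20 - 13) = 31/7
Simplify: 31:7
Total parts = 38; one part = 8360/38 = 220.00 mL
13% solution: 31×220.00 = 6820.00 mL
51% solution: 7×220.00 = 1540.00 mL
= ratio 31:7; 6820.00 mL and 1540.00 mL

ratio 31:7; 6820.00 mL and 1540.00 mL


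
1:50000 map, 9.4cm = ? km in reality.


Real distance = map distance × scale
= 9.4cm × 50000
= 470000 cm = 4700.0 m
= 4.700 km

4.700 km


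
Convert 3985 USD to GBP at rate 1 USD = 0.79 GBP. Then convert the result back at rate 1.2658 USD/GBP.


Amount × rate = 3985 × 0.79 = 3148.15 GBP
Round-trip: 3148.15 × 1.2658 = 3984.93 USD
= 3148.15 GBP, then 3984.93 USD

3148.15 GBP, then 3984.93 USD


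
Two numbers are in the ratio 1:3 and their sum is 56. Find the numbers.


Let A = 1k, B = 3k.
1k + 3k = 56
4k = 56 → k = 56/4 = 14
A = 1×14 = 14, B = 3×14 = 42
= A = 14, B = 42

A = 14, B = 42


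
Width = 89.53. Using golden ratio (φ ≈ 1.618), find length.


φ = (1 + √5) / 2 ≈ 1.618
Length = width × φ = 89.53 × 1.618 = 144.85954
≈ 144.86

144.86


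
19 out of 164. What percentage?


Percentage = (part / whole) × 100
= (19 / 164) × 100
≈ 11.59%

11.59%


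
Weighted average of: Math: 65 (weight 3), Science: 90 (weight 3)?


Numerator = 65×3 + 90×3
= 195 + 270
= 465
Total weight = 6
Weighted avg = 465/6
= 77.50

77.50


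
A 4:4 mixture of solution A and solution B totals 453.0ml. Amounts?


Total parts = 4 + 4 = 8
solution A: 453.0 × 4/8 = 226.5ml
solution B: 453.0 × 4/8 = 226.5ml
= 226.5ml and 226.5ml

226.5ml and 226.5ml


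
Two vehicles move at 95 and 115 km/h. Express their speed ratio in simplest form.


Ratio = 95:115
GCD = 5
Simplified = 19:23
Time ratio (same distance) = 23:19
Speed ratio = 19:23

19:23


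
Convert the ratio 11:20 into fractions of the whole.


Total parts = 11 + 20 = 31
First part: 11/31 = 11/31
Second part: 20/31 = 20/31
= 11/31 and 20/31

11/31 and 20/31


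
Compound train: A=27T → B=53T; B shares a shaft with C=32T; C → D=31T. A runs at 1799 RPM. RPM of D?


Stage 1: RPM_B = RPM_A × t_A/t_B = 1799 × 27/53 = 48573/53 ≈ 916.47
B and C share a shaft → RPM_C = RPM_B
Stage 2: RPM_D = RPM_C × t_C/t_D = RPM_A × (t_A×t_C)/(t_B×t_D)
Overall ratio = (27×32)/(53×31) = 864/1643
RPM_D = 1799 × 864/1643 = 1554336/1643
≈ 946.04 RPM

946.04 RPM


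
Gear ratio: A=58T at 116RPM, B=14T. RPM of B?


Gear ratio = 58:14 = 29:7
RPM_B = RPM_A × (teeth_A / teeth_B)
= 116 × (58/14)
= 480.6 RPM

480.6 RPM


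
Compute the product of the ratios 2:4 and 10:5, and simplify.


Compound ratio = (2×10) : (4×5)
= 20:20
GCD = 20
= 1:1

1:1


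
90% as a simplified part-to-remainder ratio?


90% means 90 parts out of 100; remainder = 10
Part : remainder = 90:10
GCD = 10
= 9:1

9:1


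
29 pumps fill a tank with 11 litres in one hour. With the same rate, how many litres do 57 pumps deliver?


Direct proportion: y/x = constant
k = 11/29 ≈ 0.3793
y₂ = k × 57 = 11 × 57 / 29 = 627/29
≈ 21.62

21.62


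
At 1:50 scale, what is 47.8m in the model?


Model size = real / scale
= 47.8 / 50
= 0.9560 m

0.9560 m


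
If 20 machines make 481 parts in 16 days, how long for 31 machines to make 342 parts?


Days ∝ work / workers, so d₂ = d₁ × (m₁/m₂) × (w₂/w₁)
Workers factor (inverse): 20/31 ≈ 0.6452
Work factor (direct): 342/481 ≈ 0.7110
d₂ = 16 × 20/31 × 342/481 = (16 × 20 × 342) / (31 × 481) = 109440/14911
≈ 7.34 days

7.34 days


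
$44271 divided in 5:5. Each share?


Total parts = 5 + 5 = 10
Part 1: 44271 × 5/10 = 22135.50
Part 2: 44271 × 5/10 = 22135.50
= Part 1: $22135.50, Part 2: $22135.50

Part 1: $22135.50, Part 2: $22135.50
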